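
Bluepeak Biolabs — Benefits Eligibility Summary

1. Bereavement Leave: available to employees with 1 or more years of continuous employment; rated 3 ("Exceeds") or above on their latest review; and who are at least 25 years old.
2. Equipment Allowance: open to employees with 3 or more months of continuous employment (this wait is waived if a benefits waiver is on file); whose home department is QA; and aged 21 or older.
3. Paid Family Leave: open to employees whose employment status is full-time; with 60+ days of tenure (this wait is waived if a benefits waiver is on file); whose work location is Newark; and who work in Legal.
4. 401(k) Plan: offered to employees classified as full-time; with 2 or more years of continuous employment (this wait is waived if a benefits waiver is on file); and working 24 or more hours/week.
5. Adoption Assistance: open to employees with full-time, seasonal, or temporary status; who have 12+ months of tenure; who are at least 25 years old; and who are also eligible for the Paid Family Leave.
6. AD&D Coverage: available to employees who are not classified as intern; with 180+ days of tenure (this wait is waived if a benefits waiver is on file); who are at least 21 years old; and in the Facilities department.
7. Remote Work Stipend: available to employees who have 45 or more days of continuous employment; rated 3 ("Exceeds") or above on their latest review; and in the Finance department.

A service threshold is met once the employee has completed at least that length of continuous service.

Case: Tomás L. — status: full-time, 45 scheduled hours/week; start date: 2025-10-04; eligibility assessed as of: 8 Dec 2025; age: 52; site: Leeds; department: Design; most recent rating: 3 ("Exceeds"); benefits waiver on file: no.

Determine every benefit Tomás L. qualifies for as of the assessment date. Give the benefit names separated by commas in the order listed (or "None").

Service from 2025-10-04 to 8 Dec 2025: 65 days.
Bereavement Leave — service 65 days < 1 year (≈365 days) ✗ → not eligible.
Equipment Allowance — no waiver, service 65 days < 3 months (≈90 days) ✗ → not eligible.
Paid Family Leave — status full-time ✓; no waiver, service 65 days ≥ 60 days ✓; site Leeds ✗ (not Newark) → not eligible.
401(k) Plan — status full-time ✓; no waiver, service 65 days < 2 years (≈730 days) ✗ → not eligible.
Adoption Assistance — status full-time ✓; service 65 days < 12 months (≈360 days) ✗ → not eligible.
AD&D Coverage — status full-time ✓ (not excluded); no waiver, service 65 days < 180 days ✗ → not eligible.
Remote Work Stipend — service 65 days ≥ 45 days ✓; rating 3 ≥ 3 ✓; dept Design ✗ → not eligible.

None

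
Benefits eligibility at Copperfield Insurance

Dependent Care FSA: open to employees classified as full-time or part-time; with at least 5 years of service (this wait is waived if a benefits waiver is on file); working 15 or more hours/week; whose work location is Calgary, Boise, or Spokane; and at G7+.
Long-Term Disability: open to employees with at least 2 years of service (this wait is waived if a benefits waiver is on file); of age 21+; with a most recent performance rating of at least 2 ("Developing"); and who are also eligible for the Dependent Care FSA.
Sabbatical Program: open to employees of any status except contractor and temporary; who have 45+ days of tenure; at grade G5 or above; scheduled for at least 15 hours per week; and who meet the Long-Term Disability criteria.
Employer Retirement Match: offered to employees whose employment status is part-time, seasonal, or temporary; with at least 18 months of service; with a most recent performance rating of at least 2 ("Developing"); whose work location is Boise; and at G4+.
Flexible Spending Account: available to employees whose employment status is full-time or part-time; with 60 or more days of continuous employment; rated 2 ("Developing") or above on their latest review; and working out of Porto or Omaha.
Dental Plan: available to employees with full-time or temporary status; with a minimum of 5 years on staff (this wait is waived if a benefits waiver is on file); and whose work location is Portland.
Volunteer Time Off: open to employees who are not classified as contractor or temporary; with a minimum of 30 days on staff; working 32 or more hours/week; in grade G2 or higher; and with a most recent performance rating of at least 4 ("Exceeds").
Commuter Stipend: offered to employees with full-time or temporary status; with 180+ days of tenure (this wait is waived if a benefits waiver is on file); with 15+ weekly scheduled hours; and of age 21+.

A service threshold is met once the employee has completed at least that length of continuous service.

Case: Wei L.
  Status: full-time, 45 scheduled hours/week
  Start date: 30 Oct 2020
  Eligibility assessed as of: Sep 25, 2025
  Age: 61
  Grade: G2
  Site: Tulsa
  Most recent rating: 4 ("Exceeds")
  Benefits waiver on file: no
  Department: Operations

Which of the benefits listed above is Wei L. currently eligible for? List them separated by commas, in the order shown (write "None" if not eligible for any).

Service from 30 Oct 2020 to Sep 25, 2025: 1791 days.
Dependent Care FSA — status full-time ✓; no waiver, service 1791 days < 5 years (≈1825 days) ✗ → not eligible.
Long-Term Disability — no waiver, service 1791 days ≥ 2 years (≈730 days) ✓; age 61 ≥ 21 ✓; rating 4 ≥ 2 ✓; not eligible for Dependent Care FSA ✗ → not eligible.
Sabbatical Program — status full-time ✓ (not excluded); service 1791 days ≥ 45 days ✓; grade G2 < G5 ✗ → not eligible.
Employer Retirement Match — status full-time ✗ (requires part-time, seasonal, or temporary) → not eligible.
Flexible Spending Account — status full-time ✓; service 1791 days ≥ 60 days ✓; rating 4 ≥ 2 ✓; site Tulsa ✗ (not Porto or Omaha) → not eligible.
Dental Plan — status full-time ✓; no waiver, service 1791 days < 5 years (≈1825 days) ✗ → not eligible.
Volunteer Time Off — status full-time ✓ (not excluded); service 1791 days ≥ 30 days ✓; 45 hrs/wk ≥ 32 ✓; grade G2 ≥ G2 ✓; rating 4 ≥ 4 ✓ → eligible.
Commuter Stipend — status full-time ✓; no waiver, service 1791 days ≥ 180 days ✓; 45 hrs/wk ≥ 15 ✓; age 61 ≥ 21 ✓ → eligible.

Volunteer Time Off, Commuter Stipend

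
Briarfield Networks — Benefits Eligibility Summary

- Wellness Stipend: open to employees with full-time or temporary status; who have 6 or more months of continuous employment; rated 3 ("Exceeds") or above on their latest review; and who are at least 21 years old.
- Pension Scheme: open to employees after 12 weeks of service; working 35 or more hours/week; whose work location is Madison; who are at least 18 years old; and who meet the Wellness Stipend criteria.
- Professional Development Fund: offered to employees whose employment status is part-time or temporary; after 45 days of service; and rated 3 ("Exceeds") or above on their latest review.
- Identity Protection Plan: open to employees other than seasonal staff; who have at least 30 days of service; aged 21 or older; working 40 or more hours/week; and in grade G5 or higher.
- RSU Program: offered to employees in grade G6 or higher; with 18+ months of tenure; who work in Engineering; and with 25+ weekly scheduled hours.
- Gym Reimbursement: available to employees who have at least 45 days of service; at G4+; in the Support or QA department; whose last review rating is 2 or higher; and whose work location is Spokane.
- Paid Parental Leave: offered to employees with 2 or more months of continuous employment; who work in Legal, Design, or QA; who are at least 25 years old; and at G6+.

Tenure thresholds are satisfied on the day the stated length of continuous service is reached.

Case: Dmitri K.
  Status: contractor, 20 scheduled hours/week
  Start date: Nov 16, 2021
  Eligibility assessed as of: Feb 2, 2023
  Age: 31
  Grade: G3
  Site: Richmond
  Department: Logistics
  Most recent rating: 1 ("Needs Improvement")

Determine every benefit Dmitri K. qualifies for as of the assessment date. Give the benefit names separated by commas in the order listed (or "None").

None

Service from Nov 16, 2021 to Feb 2, 2023: 443 days.
Wellness Stipend — status contractor ✗ (requires full-time or temporary) → not eligible.
Pension Scheme — service 443 days ≥ 12 weeks (≈84 days) ✓; 20 hrs/wk < 35 ✗ → not eligible.
Professional Development Fund — status contractor ✗ (requires part-time or temporary) → not eligible.
Identity Protection Plan — status contractor ✓ (not excluded); service 443 days ≥ 30 days ✓; age 31 ≥ 21 ✓; 20 hrs/wk < 40 ✗ → not eligible.
RSU Program — grade G3 < G6 ✗ → not eligible.
Gym Reimbursement — service 443 days ≥ 45 days ✓; grade G3 < G4 ✗ → not eligible.
Paid Parental Leave — service 443 days ≥ 2 months (≈60 days) ✓; dept Logistics ✗ → not eligible.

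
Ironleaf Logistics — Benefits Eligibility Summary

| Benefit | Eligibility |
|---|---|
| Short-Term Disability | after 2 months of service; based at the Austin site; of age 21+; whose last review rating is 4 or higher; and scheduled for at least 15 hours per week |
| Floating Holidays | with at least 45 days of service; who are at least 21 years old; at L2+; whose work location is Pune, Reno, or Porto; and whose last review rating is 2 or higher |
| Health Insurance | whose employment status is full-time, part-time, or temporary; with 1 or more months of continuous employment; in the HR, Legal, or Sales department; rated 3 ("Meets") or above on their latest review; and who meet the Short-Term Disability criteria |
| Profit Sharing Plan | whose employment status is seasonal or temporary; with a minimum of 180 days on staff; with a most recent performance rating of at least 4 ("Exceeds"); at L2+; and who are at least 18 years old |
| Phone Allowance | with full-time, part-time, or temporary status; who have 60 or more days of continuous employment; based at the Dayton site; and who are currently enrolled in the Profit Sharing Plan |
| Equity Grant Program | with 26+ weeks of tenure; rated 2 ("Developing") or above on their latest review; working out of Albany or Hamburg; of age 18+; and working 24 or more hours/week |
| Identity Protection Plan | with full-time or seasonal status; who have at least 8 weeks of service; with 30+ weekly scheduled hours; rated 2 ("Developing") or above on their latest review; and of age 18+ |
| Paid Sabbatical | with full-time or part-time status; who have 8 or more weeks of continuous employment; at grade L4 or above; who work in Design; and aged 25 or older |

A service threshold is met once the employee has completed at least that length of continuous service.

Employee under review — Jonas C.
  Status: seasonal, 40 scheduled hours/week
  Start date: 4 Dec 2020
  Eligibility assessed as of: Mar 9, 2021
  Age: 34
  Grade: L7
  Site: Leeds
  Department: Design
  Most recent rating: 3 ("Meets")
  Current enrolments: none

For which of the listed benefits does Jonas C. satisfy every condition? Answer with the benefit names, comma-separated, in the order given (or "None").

Service from 4 Dec 2020 to Mar 9, 2021: 95 days.
Short-Term Disability — service 95 days ≥ 2 months (≈60 days) ✓; site Leeds ✗ (not Austin) → not eligible.
Floating Holidays — service 95 days ≥ 45 days ✓; age 34 ≥ 21 ✓; grade L7 ≥ L2 ✓; site Leeds ✗ (not Pune, Reno, or Porto) → not eligible.
Health Insurance — status seasonal ✗ (requires full-time, part-time, or temporary) → not eligible.
Profit Sharing Plan — status seasonal ✓; service 95 days < 180 days ✗ → not eligible.
Phone Allowance — status seasonal ✗ (requires full-time, part-time, or temporary) → not eligible.
Equity Grant Program — service 95 days < 26 weeks (≈182 days) ✗ → not eligible.
Identity Protection Plan — status seasonal ✓; service 95 days ≥ 8 weeks (≈56 days) ✓; 40 hrs/wk ≥ 30 ✓; rating 3 ≥ 2 ✓; age 34 ≥ 18 ✓ → eligible.
Paid Sabbatical — status seasonal ✗ (requires full-time or part-time) → not eligible.

Identity Protection Plan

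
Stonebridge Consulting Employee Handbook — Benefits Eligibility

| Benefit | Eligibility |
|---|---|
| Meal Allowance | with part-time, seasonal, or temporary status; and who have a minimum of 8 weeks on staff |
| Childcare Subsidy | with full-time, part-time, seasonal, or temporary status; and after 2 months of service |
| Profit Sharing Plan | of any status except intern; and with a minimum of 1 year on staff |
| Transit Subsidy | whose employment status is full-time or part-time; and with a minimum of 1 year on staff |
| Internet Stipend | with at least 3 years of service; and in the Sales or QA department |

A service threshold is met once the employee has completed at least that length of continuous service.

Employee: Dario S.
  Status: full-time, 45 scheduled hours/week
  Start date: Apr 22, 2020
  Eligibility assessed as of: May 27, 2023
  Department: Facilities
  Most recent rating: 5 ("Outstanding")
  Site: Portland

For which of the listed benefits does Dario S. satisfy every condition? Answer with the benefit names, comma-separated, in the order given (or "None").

Childcare Subsidy, Profit Sharing Plan, Transit Subsidy

Service from Apr 22, 2020 to May 27, 2023: 1130 days.
Meal Allowance — status full-time ✗ (requires part-time, seasonal, or temporary) → not eligible.
Childcare Subsidy — status full-time ✓; service 1130 days ≥ 2 months (≈60 days) ✓ → eligible.
Profit Sharing Plan — status full-time ✓ (not excluded); service 1130 days ≥ 1 year (≈365 days) ✓ → eligible.
Transit Subsidy — status full-time ✓; service 1130 days ≥ 1 year (≈365 days) ✓ → eligible.
Internet Stipend — service 1130 days ≥ 3 years (≈1095 days) ✓; dept Facilities ✗ → not eligible.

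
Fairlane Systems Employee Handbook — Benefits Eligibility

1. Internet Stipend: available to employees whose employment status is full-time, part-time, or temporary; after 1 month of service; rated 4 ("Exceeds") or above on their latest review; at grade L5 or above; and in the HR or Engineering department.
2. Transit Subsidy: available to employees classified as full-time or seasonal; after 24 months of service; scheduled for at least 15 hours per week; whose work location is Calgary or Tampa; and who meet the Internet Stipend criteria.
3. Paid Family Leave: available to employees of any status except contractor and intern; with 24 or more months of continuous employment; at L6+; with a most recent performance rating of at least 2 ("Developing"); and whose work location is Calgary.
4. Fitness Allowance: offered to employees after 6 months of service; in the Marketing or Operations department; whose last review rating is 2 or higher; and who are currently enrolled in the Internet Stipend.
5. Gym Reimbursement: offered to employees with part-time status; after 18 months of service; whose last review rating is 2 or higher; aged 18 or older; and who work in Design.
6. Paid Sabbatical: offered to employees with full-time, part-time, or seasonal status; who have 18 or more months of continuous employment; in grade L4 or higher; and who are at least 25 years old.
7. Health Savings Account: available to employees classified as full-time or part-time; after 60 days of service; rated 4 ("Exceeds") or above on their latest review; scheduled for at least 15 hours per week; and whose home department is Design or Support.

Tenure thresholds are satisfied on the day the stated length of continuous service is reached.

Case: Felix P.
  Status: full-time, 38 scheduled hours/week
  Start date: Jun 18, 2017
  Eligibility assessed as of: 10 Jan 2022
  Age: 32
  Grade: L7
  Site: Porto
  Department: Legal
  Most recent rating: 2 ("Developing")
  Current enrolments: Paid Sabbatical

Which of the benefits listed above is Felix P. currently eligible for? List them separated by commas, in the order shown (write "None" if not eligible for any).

Service from Jun 18, 2017 to 10 Jan 2022: 1667 days.
Internet Stipend — status full-time ✓; service 1667 days ≥ 1 month (≈30 days) ✓; rating 2 < 4 ✗ → not eligible.
Transit Subsidy — status full-time ✓; service 1667 days ≥ 24 months (≈720 days) ✓; 38 hrs/wk ≥ 15 ✓; site Porto ✗ (not Calgary or Tampa) → not eligible.
Paid Family Leave — status full-time ✓ (not excluded); service 1667 days ≥ 24 months (≈720 days) ✓; grade L7 ≥ L6 ✓; rating 2 ≥ 2 ✓; site Porto ✗ (not Calgary) → not eligible.
Fitness Allowance — service 1667 days ≥ 6 months (≈180 days) ✓; dept Legal ✗ → not eligible.
Gym Reimbursement — status full-time ✗ (requires part-time) → not eligible.
Paid Sabbatical — status full-time ✓; service 1667 days ≥ 18 months (≈540 days) ✓; grade L7 ≥ L4 ✓; age 32 ≥ 25 ✓ → eligible.
Health Savings Account — status full-time ✓; service 1667 days ≥ 60 days ✓; rating 2 < 4 ✗ → not eligible.

Paid Sabbatical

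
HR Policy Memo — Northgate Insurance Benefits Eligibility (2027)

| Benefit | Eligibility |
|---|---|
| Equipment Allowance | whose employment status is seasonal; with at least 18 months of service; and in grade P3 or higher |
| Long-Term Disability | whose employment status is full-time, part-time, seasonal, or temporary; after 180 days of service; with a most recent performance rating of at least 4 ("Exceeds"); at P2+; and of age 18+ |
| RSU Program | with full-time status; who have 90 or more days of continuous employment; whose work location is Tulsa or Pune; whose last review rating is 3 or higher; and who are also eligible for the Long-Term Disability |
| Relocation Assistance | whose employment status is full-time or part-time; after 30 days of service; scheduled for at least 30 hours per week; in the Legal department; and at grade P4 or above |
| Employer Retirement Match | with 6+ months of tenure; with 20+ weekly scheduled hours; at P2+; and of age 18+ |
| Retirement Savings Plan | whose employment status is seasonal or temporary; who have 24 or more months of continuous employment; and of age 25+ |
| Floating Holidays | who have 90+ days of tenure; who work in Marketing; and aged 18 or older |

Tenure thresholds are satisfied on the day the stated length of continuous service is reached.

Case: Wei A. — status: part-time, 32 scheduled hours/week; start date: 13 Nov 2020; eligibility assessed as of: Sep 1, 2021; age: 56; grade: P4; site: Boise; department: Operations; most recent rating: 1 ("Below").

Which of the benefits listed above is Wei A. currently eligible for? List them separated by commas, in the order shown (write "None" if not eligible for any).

Employer Retirement Match

Service from 13 Nov 2020 to Sep 1, 2021: 292 days.
Equipment Allowance — status part-time ✗ (requires seasonal) → not eligible.
Long-Term Disability — status part-time ✓; service 292 days ≥ 180 days ✓; rating 1 < 4 ✗ → not eligible.
RSU Program — status part-time ✗ (requires full-time) → not eligible.
Relocation Assistance — status part-time ✓; service 292 days ≥ 30 days ✓; 32 hrs/wk ≥ 30 ✓; dept Operations ✗ → not eligible.
Employer Retirement Match — service 292 days ≥ 6 months (≈180 days) ✓; 32 hrs/wk ≥ 20 ✓; grade P4 ≥ P2 ✓; age 56 ≥ 18 ✓ → eligible.
Retirement Savings Plan — status part-time ✗ (requires seasonal or temporary) → not eligible.
Floating Holidays — service 292 days ≥ 90 days ✓; dept Operations ✗ → not eligible.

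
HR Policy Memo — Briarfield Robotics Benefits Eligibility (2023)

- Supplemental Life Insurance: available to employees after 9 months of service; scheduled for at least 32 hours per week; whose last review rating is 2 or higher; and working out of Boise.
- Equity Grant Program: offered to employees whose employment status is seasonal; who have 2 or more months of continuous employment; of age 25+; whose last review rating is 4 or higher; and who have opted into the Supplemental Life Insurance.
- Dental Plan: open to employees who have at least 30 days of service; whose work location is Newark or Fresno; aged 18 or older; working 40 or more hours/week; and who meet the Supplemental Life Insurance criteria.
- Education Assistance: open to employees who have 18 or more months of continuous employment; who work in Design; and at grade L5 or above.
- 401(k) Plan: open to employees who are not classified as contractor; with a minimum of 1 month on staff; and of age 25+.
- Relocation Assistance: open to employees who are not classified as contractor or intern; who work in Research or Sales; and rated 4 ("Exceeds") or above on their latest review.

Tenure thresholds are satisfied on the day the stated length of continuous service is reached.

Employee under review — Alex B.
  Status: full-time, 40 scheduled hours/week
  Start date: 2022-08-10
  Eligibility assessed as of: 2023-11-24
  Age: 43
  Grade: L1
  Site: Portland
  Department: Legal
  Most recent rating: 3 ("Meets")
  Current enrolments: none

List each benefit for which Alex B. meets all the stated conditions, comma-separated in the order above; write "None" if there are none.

401(k) Plan

Service from 2022-08-10 to 2023-11-24: 471 days.
Supplemental Life Insurance — service 471 days ≥ 9 months (≈270 days) ✓; 40 hrs/wk ≥ 32 ✓; rating 3 ≥ 2 ✓; site Portland ✗ (not Boise) → not eligible.
Equity Grant Program — status full-time ✗ (requires seasonal) → not eligible.
Dental Plan — service 471 days ≥ 30 days ✓; site Portland ✗ (not Newark or Fresno) → not eligible.
Education Assistance — service 471 days < 18 months (≈540 days) ✗ → not eligible.
401(k) Plan — status full-time ✓ (not excluded); service 471 days ≥ 1 month (≈30 days) ✓; age 43 ≥ 25 ✓ → eligible.
Relocation Assistance — status full-time ✓ (not excluded); dept Legal ✗ → not eligible.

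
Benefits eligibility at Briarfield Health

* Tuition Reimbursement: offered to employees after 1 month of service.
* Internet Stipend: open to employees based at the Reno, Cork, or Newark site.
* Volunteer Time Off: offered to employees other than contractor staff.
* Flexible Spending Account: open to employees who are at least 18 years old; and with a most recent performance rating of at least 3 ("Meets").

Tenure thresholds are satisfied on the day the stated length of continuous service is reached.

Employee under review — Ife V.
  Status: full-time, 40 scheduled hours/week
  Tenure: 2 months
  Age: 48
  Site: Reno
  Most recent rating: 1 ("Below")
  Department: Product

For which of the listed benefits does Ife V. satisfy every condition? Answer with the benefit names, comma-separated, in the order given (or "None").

Tuition Reimbursement — service 2 months ≥ 1 month ✓ → eligible.
Internet Stipend — site Reno ✓ → eligible.
Volunteer Time Off — status full-time ✓ (not excluded) → eligible.
Flexible Spending Account — age 48 ≥ 18 ✓; rating 1 < 3 ✗ → not eligible.

Tuition Reimbursement, Internet Stipend, Volunteer Time Off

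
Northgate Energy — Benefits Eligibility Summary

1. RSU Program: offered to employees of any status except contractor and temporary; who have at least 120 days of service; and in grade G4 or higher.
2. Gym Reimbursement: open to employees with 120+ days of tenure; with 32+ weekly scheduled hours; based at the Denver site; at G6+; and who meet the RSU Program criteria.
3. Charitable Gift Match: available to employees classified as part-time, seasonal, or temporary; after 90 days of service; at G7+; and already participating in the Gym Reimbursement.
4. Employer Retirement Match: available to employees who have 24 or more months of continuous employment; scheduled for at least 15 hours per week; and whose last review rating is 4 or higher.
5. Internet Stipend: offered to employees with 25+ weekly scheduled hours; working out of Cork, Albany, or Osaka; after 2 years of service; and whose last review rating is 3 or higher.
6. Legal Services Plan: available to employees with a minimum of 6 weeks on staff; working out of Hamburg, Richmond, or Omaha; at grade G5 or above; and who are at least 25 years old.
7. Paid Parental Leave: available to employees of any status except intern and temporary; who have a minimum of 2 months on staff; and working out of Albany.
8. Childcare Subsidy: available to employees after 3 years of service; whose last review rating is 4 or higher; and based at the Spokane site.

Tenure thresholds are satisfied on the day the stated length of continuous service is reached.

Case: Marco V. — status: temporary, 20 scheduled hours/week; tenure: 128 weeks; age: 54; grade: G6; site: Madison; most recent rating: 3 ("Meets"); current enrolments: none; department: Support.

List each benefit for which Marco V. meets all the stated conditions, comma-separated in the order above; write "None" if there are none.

None

RSU Program — status temporary ✗ (excluded) → not eligible.
Gym Reimbursement — service 128 weeks ≥ 120 days ✓; 20 hrs/wk < 32 ✗ → not eligible.
Charitable Gift Match — status temporary ✓; service 128 weeks ≥ 90 days ✓; grade G6 < G7 ✗ → not eligible.
Employer Retirement Match — service 128 weeks ≥ 24 months (≈720 days) ✓; 20 hrs/wk ≥ 15 ✓; rating 3 < 4 ✗ → not eligible.
Internet Stipend — 20 hrs/wk < 25 ✗ → not eligible.
Legal Services Plan — service 128 weeks ≥ 6 weeks ✓; site Madison ✗ (not Hamburg, Richmond, or Omaha) → not eligible.
Paid Parental Leave — status temporary ✗ (excluded) → not eligible.
Childcare Subsidy — service 128 weeks < 3 years (≈1095 days) ✗ → not eligible.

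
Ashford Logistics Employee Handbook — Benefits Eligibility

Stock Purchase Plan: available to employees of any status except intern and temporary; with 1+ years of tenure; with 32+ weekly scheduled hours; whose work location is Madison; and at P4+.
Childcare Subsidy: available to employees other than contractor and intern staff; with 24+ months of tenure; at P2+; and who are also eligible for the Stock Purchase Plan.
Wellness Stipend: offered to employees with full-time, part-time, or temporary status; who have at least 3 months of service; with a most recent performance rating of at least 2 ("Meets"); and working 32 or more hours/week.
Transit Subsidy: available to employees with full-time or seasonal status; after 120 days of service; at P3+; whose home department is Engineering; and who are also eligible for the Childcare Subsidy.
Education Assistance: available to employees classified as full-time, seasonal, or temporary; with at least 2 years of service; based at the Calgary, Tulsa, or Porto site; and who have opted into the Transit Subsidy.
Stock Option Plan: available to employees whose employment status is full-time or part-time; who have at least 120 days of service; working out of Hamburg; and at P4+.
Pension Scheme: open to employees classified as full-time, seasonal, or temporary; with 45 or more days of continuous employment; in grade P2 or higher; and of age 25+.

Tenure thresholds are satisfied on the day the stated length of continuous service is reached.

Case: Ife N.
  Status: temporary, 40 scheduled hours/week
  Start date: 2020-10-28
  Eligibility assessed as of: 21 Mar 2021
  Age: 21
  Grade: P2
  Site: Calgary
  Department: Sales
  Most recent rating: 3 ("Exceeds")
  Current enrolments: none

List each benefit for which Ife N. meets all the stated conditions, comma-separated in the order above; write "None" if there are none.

Wellness Stipend

Service from 2020-10-28 to 21 Mar 2021: 144 days.
Stock Purchase Plan — status temporary ✗ (excluded) → not eligible.
Childcare Subsidy — status temporary ✓ (not excluded); service 144 days < 24 months (≈720 days) ✗ → not eligible.
Wellness Stipend — status temporary ✓; service 144 days ≥ 3 months (≈90 days) ✓; rating 3 ≥ 2 ✓; 40 hrs/wk ≥ 32 ✓ → eligible.
Transit Subsidy — status temporary ✗ (requires full-time or seasonal) → not eligible.
Education Assistance — status temporary ✓; service 144 days < 2 years (≈730 days) ✗ → not eligible.
Stock Option Plan — status temporary ✗ (requires full-time or part-time) → not eligible.
Pension Scheme — status temporary ✓; service 144 days ≥ 45 days ✓; grade P2 ≥ P2 ✓; age 21 < 25 ✗ → not eligible.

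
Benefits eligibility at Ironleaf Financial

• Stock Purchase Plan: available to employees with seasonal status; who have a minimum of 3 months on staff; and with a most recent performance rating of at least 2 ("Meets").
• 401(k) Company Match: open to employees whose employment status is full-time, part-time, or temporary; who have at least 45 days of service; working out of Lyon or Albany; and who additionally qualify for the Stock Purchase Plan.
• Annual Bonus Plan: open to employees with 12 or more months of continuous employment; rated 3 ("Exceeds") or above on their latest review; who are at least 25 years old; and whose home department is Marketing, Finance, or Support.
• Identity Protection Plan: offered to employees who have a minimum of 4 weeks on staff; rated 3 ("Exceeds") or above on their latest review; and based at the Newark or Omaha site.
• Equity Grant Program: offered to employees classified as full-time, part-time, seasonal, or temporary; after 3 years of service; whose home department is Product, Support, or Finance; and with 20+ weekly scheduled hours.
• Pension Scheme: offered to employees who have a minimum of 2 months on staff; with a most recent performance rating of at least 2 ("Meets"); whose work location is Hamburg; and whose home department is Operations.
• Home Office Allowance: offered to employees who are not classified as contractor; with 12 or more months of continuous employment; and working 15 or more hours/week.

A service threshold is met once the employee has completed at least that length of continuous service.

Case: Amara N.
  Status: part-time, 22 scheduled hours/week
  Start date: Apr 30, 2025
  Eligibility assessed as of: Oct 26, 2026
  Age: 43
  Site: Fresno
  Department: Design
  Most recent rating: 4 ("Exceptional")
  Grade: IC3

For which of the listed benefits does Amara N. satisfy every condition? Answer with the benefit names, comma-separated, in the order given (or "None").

Home Office Allowance

Service from Apr 30, 2025 to Oct 26, 2026: 544 days.
Stock Purchase Plan — status part-time ✗ (requires seasonal) → not eligible.
401(k) Company Match — status part-time ✓; service 544 days ≥ 45 days ✓; site Fresno ✗ (not Lyon or Albany) → not eligible.
Annual Bonus Plan — service 544 days ≥ 12 months (≈360 days) ✓; rating 4 ≥ 3 ✓; age 43 ≥ 25 ✓; dept Design ✗ → not eligible.
Identity Protection Plan — service 544 days ≥ 4 weeks (≈28 days) ✓; rating 4 ≥ 3 ✓; site Fresno ✗ (not Newark or Omaha) → not eligible.
Equity Grant Program — status part-time ✓; service 544 days < 3 years (≈1095 days) ✗ → not eligible.
Pension Scheme — service 544 days ≥ 2 months (≈60 days) ✓; rating 4 ≥ 2 ✓; site Fresno ✗ (not Hamburg) → not eligible.
Home Office Allowance — status part-time ✓ (not excluded); service 544 days ≥ 12 months (≈360 days) ✓; 22 hrs/wk ≥ 15 ✓ → eligible.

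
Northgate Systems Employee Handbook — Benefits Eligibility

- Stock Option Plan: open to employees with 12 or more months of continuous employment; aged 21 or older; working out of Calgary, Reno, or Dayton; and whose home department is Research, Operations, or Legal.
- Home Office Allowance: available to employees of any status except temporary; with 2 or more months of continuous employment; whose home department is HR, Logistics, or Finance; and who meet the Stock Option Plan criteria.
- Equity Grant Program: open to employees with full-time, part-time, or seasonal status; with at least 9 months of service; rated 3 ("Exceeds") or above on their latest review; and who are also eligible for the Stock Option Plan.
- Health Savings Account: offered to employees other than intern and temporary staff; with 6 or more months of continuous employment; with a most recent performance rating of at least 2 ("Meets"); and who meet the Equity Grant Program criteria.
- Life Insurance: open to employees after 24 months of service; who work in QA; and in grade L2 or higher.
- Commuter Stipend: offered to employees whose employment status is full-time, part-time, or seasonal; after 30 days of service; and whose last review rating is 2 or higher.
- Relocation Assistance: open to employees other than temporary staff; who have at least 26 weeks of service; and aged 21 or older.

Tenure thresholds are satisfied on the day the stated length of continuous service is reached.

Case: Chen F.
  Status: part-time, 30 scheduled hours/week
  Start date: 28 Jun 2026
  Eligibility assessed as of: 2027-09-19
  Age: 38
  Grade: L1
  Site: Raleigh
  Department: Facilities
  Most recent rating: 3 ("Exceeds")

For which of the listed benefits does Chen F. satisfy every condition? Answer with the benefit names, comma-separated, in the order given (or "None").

Commuter Stipend, Relocation Assistance

Service from 28 Jun 2026 to 2027-09-19: 448 days.
Stock Option Plan — service 448 days ≥ 12 months (≈360 days) ✓; age 38 ≥ 21 ✓; site Raleigh ✗ (not Calgary, Reno, or Dayton) → not eligible.
Home Office Allowance — status part-time ✓ (not excluded); service 448 days ≥ 2 months (≈60 days) ✓; dept Facilities ✗ → not eligible.
Equity Grant Program — status part-time ✓; service 448 days ≥ 9 months (≈270 days) ✓; rating 3 ≥ 3 ✓; not eligible for Stock Option Plan ✗ → not eligible.
Health Savings Account — status part-time ✓ (not excluded); service 448 days ≥ 6 months (≈180 days) ✓; rating 3 ≥ 2 ✓; not eligible for Equity Grant Program ✗ → not eligible.
Life Insurance — service 448 days < 24 months (≈720 days) ✗ → not eligible.
Commuter Stipend — status part-time ✓; service 448 days ≥ 30 days ✓; rating 3 ≥ 2 ✓ → eligible.
Relocation Assistance — status part-time ✓ (not excluded); service 448 days ≥ 26 weeks (≈182 days) ✓; age 38 ≥ 21 ✓ → eligible.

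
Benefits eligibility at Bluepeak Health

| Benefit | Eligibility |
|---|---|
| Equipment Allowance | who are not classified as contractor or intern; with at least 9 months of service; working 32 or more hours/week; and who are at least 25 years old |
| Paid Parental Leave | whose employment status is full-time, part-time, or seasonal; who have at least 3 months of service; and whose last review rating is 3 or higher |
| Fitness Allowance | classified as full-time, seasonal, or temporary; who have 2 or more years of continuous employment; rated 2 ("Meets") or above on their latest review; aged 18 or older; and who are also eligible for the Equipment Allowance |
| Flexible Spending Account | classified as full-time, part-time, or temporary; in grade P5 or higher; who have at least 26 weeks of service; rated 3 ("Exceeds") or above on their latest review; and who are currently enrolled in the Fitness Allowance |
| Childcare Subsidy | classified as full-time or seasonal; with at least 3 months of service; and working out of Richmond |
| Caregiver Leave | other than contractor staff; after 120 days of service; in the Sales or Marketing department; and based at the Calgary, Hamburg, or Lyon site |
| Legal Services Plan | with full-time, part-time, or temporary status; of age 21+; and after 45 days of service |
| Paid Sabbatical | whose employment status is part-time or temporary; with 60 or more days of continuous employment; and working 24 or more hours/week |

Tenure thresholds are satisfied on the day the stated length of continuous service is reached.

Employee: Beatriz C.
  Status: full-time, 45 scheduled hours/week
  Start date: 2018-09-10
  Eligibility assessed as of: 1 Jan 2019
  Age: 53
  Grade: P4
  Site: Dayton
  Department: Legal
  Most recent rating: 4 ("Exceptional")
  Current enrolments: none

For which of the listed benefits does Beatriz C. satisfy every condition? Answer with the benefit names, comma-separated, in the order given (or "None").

Paid Parental Leave, Legal Services Plan

Service from 2018-09-10 to 1 Jan 2019: 113 days.
Equipment Allowance — status full-time ✓ (not excluded); service 113 days < 9 months (≈270 days) ✗ → not eligible.
Paid Parental Leave — status full-time ✓; service 113 days ≥ 3 months (≈90 days) ✓; rating 4 ≥ 3 ✓ → eligible.
Fitness Allowance — status full-time ✓; service 113 days < 2 years (≈730 days) ✗ → not eligible.
Flexible Spending Account — status full-time ✓; grade P4 < P5 ✗ → not eligible.
Childcare Subsidy — status full-time ✓; service 113 days ≥ 3 months (≈90 days) ✓; site Dayton ✗ (not Richmond) → not eligible.
Caregiver Leave — status full-time ✓ (not excluded); service 113 days < 120 days ✗ → not eligible.
Legal Services Plan — status full-time ✓; age 53 ≥ 21 ✓; service 113 days ≥ 45 days ✓ → eligible.
Paid Sabbatical — status full-time ✗ (requires part-time or temporary) → not eligible.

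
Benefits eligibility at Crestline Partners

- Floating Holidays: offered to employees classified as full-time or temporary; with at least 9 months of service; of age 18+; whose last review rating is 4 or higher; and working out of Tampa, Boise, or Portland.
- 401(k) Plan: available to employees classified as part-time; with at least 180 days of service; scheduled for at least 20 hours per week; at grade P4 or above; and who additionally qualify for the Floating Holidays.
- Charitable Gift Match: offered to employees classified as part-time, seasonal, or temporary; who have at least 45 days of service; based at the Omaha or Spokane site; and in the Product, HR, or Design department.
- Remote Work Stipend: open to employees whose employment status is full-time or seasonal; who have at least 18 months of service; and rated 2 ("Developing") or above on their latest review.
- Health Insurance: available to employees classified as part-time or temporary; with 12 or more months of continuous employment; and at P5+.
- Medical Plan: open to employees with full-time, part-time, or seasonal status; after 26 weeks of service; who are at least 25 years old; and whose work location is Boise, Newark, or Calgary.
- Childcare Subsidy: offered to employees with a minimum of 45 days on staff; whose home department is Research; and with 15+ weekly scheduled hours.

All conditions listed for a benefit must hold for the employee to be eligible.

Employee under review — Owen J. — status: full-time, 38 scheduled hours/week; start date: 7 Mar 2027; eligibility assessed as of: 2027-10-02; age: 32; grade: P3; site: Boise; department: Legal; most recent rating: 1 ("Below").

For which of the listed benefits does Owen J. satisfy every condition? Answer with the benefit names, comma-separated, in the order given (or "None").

Service from 7 Mar 2027 to 2027-10-02: 209 days.
Floating Holidays — status full-time ✓; service 209 days < 9 months (≈270 days) ✗ → not eligible.
401(k) Plan — status full-time ✗ (requires part-time) → not eligible.
Charitable Gift Match — status full-time ✗ (requires part-time, seasonal, or temporary) → not eligible.
Remote Work Stipend — status full-time ✓; service 209 days < 18 months (≈540 days) ✗ → not eligible.
Health Insurance — status full-time ✗ (requires part-time or temporary) → not eligible.
Medical Plan — status full-time ✓; service 209 days ≥ 26 weeks (≈182 days) ✓; age 32 ≥ 25 ✓; site Boise ✓ → eligible.
Childcare Subsidy — service 209 days ≥ 45 days ✓; dept Legal ✗ → not eligible.

Medical Plan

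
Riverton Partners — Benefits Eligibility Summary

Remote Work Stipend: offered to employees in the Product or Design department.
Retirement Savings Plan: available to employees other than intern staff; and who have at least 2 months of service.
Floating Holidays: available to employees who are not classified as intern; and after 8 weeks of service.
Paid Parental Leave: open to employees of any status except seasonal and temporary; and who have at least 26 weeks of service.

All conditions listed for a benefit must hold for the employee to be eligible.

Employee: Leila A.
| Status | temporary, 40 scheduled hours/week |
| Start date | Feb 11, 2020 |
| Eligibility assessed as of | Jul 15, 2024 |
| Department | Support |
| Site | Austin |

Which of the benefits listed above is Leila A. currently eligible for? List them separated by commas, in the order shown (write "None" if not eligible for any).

Service from Feb 11, 2020 to Jul 15, 2024: 1616 days.
Remote Work Stipend — dept Support ✗ → not eligible.
Retirement Savings Plan — status temporary ✓ (not excluded); service 1616 days ≥ 2 months (≈60 days) ✓ → eligible.
Floating Holidays — status temporary ✓ (not excluded); service 1616 days ≥ 8 weeks (≈56 days) ✓ → eligible.
Paid Parental Leave — status temporary ✗ (excluded) → not eligible.

Retirement Savings Plan, Floating Holidays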